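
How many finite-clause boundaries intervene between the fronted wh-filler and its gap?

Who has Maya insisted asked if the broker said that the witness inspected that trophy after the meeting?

"who" is extracted from the subject of "asked".
Boundaries crossed, outermost first: [Ø] — 1 in total.

1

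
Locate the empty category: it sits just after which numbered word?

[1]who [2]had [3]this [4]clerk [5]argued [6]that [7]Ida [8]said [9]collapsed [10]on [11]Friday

The displaced element is "who" (word 1).
It is linked across 2 clause boundaries (that → Ø).
It functions as the subject of "collapsed", so the gap sits immediately after word 8 ("said").
Base order: This clerk had argued that Ida said who collapsed on Friday.

8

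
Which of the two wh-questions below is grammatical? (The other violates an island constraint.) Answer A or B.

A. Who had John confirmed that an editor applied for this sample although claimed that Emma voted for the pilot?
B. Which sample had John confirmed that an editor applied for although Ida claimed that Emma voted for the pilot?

In A, the wh-phrase is extracted from inside an adjunct island (introduced by "although"), which blocks movement.
In B, the extraction path crosses only that-complement boundaries, which are transparent.
So B is grammatical.

B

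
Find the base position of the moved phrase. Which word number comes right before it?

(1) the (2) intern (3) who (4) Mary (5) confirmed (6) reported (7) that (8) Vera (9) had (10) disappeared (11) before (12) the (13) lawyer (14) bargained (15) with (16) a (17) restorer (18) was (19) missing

5

The displaced element is "the intern" (word 2).
It is linked across 1 clause boundary (Ø).
It functions as the subject of "reported", so the gap sits immediately after word 5 ("confirmed").
Base order: Mary confirmed that the intern reported that Vera had disappeared before the lawyer bargained with a restorer.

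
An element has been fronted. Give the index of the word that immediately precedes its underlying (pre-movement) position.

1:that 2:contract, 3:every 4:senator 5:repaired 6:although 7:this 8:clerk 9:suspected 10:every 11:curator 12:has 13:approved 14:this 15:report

5

The displaced element is "that contract" (word 2).
It functions as the direct object of "repaired", so the gap sits immediately after word 5 ("repaired").
Base order: Every senator repaired that contract although this clerk suspected every curator has approved this report.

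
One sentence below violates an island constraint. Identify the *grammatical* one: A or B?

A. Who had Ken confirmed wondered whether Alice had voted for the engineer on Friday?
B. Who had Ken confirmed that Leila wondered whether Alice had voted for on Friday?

In B, the wh-phrase is extracted from inside a wh-island (introduced by "whether"), which blocks movement.
In A, the extraction path crosses only that-complement boundaries, which are transparent.
So A is grammatical.

A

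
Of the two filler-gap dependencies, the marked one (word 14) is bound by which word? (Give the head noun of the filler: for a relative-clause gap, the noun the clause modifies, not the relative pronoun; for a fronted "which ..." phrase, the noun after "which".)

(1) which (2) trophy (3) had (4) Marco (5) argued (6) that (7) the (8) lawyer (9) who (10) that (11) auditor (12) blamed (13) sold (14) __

2

The marked gap is the direct object of "sold".
Its filler is the fronted wh-phrase "which trophy", at word 2.
(The other dependency links word 8 to a gap after word 12.)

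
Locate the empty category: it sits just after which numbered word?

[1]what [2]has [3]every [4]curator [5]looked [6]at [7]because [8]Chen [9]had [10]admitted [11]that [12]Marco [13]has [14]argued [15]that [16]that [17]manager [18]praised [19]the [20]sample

The displaced element is "what" (word 1).
It functions as the object of the preposition "at" of "looked", so the gap sits immediately after word 6 ("at").
Base order: Every curator has looked at what because Chen had admitted that Marco has argued that that manager praised the sample.

6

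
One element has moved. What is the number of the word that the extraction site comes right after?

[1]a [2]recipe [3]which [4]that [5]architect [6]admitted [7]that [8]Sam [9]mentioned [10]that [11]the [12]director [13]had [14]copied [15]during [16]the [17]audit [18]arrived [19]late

14

The displaced element is "a recipe" (word 2).
It is linked across 2 clause boundaries (that → that).
It functions as the direct object of "copied", so the gap sits immediately after word 14 ("copied").
Base order: That architect admitted that Sam mentioned that the director had copied a recipe during the audit.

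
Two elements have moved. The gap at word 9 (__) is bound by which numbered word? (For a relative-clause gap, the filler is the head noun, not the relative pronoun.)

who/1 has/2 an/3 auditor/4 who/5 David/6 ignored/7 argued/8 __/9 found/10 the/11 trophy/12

1

The marked gap is the subject of "found".
Its filler is the fronted wh-phrase "who", at word 1.
(The other dependency links word 4 to a gap after word 7.)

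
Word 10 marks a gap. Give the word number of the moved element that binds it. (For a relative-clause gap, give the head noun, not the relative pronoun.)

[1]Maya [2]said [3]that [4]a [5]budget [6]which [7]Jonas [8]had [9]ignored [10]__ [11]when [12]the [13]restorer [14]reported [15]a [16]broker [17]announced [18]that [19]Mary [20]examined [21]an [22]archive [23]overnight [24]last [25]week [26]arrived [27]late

5

The gap at 10 is the object of "ignored", inside a relative clause.
The relative pronoun is "which" (word 6); it is bound by the head noun immediately before it.
Its filler is the head noun "budget", at word 5.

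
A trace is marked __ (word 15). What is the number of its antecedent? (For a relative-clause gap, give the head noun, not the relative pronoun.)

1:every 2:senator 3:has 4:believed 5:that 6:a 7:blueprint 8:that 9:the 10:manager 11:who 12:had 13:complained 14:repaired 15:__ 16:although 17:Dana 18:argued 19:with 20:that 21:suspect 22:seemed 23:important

The gap at 15 is the object of "repaired", inside a relative clause.
The relative pronoun is "that" (word 8); it is bound by the head noun immediately before it.
Its filler is the head noun "blueprint", at word 7.

7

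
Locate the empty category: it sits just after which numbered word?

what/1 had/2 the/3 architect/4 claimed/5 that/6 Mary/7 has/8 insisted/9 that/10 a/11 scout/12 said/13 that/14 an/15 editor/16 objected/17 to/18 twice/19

The displaced element is "what" (word 1).
It is linked across 3 clause boundaries (that → that → that).
It functions as the object of the preposition "to" of "objected", so the gap sits immediately after word 18 ("to").
Base order: The architect had claimed that Mary has insisted that a scout said that an editor objected to what twice.

18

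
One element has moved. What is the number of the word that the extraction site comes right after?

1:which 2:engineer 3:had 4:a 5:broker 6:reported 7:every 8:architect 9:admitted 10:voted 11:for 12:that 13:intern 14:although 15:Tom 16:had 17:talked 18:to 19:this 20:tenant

The displaced element is "which engineer" (word 2).
It is linked across 2 clause boundaries (Ø → Ø).
It functions as the subject of "voted", so the gap sits immediately after word 9 ("admitted").
Base order: A broker had reported every architect admitted which engineer voted for that intern although Tom had talked to this tenant.

9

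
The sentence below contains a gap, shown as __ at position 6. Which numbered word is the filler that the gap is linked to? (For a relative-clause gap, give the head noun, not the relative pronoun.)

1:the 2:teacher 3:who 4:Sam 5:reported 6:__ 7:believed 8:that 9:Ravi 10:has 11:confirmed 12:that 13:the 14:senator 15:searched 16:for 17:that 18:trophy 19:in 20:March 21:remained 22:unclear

The gap at 6 is the subject of "believed", inside a relative clause.
The relative pronoun is "who" (word 3); it is bound by the head noun immediately before it.
Its filler is the head noun "teacher", at word 2.

2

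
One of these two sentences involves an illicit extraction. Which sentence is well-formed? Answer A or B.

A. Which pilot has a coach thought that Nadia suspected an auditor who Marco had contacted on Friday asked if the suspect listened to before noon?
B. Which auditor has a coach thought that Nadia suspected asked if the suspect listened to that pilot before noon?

In A, the wh-phrase is extracted from inside a wh-island (introduced by "if"), which blocks movement.
In B, the extraction path crosses only that-complement boundaries, which are transparent.
So B is grammatical.

B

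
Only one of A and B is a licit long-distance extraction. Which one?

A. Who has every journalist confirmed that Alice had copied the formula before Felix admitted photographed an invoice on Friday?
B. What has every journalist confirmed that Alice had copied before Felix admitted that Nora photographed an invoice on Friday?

B

In A, the wh-phrase is extracted from inside an adjunct island (introduced by "before"), which blocks movement.
In B, the extraction path crosses only that-complement boundaries, which are transparent.
So B is grammatical.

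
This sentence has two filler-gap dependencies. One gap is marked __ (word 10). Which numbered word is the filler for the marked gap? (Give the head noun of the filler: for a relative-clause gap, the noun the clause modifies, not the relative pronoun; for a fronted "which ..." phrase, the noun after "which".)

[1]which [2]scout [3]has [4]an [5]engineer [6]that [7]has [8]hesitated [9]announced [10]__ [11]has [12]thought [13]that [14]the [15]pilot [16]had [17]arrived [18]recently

The marked gap is the subject of "thought".
Its filler is the fronted wh-phrase "which scout", at word 2.
(The other dependency links word 5 to a gap after word 6.)

2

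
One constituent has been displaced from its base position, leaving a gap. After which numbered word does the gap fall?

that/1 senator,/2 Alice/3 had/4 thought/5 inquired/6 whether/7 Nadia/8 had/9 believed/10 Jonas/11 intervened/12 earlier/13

The displaced element is "that senator" (word 2).
It is linked across 1 clause boundary (Ø).
It functions as the subject of "inquired", so the gap sits immediately after word 5 ("thought").
Base order: Alice had thought that that senator inquired whether Nadia had believed Jonas intervened earlier.

5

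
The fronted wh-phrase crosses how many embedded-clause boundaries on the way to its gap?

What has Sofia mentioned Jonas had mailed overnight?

1

"what" is extracted from the object of "mailed".
Boundaries crossed, outermost first: [Ø] — 1 in total.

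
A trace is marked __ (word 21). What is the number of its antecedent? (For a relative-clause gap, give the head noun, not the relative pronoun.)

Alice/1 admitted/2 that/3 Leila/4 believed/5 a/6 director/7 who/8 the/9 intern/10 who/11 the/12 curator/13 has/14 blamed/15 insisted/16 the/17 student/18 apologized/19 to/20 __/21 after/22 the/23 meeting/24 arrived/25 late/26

7

The gap at 21 is the prepositional object of "apologized", inside a relative clause.
The relative pronoun is "who" (word 8); it is bound by the head noun immediately before it.
Its filler is the head noun "director", at word 7.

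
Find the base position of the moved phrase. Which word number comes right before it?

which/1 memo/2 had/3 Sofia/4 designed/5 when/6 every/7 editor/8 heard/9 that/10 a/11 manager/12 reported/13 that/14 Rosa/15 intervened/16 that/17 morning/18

The displaced element is "which memo" (word 2).
It functions as the direct object of "designed", so the gap sits immediately after word 5 ("designed").
Base order: Sofia had designed which memo when every editor heard that a manager reported that Rosa intervened that morning.

5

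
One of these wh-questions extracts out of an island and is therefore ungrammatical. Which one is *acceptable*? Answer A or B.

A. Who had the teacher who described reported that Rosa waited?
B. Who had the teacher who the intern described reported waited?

B

In A, the wh-phrase is extracted from inside a complex-NP island (relative clause) (introduced by "who"), which blocks movement.
In B, the extraction path crosses only that-complement boundaries, which are transparent.
So B is grammatical.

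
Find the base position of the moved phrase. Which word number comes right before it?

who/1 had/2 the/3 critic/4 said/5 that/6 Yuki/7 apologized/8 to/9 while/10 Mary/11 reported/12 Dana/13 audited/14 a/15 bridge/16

The displaced element is "who" (word 1).
It is linked across 1 clause boundary (that).
It functions as the object of the preposition "to" of "apologized", so the gap sits immediately after word 9 ("to").
Base order: The critic had said that Yuki apologized to who while Mary reported Dana audited a bridge.

9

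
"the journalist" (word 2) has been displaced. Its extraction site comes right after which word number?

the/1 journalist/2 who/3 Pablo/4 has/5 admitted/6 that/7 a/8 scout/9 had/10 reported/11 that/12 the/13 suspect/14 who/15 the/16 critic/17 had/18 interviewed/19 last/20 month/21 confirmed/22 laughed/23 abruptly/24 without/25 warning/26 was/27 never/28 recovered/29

The displaced element is "the journalist" (word 2).
It is linked across 3 clause boundaries (that → that → Ø).
It functions as the subject of "laughed", so the gap sits immediately after word 22 ("confirmed").
Base order: Pablo has admitted that a scout had reported that the suspect who the critic had interviewed last month confirmed that the journalist laughed abruptly without warning.

22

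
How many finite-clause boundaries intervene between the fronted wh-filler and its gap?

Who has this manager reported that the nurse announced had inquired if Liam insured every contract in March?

"who" is extracted from the subject of "inquired".
Boundaries crossed, outermost first: [that], [Ø] — 2 in total.

2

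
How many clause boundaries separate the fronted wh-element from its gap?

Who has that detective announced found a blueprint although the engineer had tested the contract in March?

1

"who" is extracted from the subject of "found".
Boundaries crossed, outermost first: [Ø] — 1 in total.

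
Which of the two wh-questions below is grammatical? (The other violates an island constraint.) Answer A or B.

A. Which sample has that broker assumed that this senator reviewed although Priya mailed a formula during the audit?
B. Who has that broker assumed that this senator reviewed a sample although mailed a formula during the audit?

A

In B, the wh-phrase is extracted from inside an adjunct island (introduced by "although"), which blocks movement.
In A, the extraction path crosses only that-complement boundaries, which are transparent.
So A is grammatical.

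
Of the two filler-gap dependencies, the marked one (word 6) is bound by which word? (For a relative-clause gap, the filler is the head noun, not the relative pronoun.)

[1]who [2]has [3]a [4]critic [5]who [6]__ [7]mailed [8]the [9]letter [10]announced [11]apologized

4

The marked gap is inside the relative clause, the subject of "mailed".
Its filler is the head noun "critic" (via "who"), at word 4.
(The other dependency links word 1 to a gap after word 10.)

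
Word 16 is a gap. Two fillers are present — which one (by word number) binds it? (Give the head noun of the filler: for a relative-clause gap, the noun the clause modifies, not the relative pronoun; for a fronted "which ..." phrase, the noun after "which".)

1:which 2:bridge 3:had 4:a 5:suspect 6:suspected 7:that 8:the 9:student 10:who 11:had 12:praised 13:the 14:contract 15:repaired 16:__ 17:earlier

The marked gap is the direct object of "repaired".
Its filler is the fronted wh-phrase "which bridge", at word 2.
(The other dependency links word 9 to a gap after word 10.)

2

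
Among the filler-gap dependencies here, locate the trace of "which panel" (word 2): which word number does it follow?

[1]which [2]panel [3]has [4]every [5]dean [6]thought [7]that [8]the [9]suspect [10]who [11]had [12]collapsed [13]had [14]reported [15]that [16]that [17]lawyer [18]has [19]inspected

The displaced element is "which panel" (word 2).
It is linked across 2 clause boundaries (that → that).
It functions as the direct object of "inspected", so the gap sits immediately after word 19 ("inspected").
Base order: Every dean has thought that the suspect who had collapsed had reported that that lawyer has inspected which panel.

19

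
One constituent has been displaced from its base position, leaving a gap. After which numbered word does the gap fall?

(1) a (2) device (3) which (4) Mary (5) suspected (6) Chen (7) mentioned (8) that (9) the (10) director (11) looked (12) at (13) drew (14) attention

12

The displaced element is "a device" (word 2).
It is linked across 2 clause boundaries (Ø → that).
It functions as the object of the preposition "at" of "looked", so the gap sits immediately after word 12 ("at").
Base order: Mary suspected Chen mentioned that the director looked at a device.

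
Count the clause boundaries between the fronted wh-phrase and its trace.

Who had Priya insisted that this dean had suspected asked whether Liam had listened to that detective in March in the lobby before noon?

2

"who" is extracted from the subject of "asked".
Boundaries crossed, outermost first: [that], [Ø] — 2 in total.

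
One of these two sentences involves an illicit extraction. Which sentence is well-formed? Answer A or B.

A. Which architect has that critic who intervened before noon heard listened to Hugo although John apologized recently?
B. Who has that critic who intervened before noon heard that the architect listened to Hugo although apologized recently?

In B, the wh-phrase is extracted from inside an adjunct island (introduced by "although"), which blocks movement.
In A, the extraction path crosses only that-complement boundaries, which are transparent.
So A is grammatical.

A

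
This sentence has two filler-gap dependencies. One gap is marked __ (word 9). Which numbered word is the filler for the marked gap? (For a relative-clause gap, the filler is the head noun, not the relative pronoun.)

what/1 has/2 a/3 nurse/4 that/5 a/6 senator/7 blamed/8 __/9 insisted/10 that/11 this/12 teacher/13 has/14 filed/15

4

The marked gap is inside the relative clause, the direct object of "blamed".
Its filler is the head noun "nurse" (via "that"), at word 4.
(The other dependency links word 1 to a gap after word 15.)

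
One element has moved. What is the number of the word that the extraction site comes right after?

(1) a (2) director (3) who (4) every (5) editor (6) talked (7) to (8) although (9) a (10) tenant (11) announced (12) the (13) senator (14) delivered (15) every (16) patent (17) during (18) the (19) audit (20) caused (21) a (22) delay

The displaced element is "a director" (word 2).
It functions as the object of the preposition "to" of "talked", so the gap sits immediately after word 7 ("to").
Base order: Every editor talked to a director although a tenant announced the senator delivered every patent during the audit.

7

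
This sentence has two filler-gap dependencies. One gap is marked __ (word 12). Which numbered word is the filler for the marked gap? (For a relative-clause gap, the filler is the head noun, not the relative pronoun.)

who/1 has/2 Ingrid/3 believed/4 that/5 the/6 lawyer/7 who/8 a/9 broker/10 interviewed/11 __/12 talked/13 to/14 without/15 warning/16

7

The marked gap is inside the relative clause, the direct object of "interviewed".
Its filler is the head noun "lawyer" (via "who"), at word 7.
(The other dependency links word 1 to a gap after word 14.)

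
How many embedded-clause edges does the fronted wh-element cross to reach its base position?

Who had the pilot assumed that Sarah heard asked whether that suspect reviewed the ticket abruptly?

2

"who" is extracted from the subject of "asked".
Boundaries crossed, outermost first: [that], [Ø] — 2 in total.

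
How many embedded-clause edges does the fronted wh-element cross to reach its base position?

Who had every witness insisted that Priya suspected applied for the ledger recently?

2

"who" is extracted from the subject of "applied".
Boundaries crossed, outermost first: [that], [Ø] — 2 in total.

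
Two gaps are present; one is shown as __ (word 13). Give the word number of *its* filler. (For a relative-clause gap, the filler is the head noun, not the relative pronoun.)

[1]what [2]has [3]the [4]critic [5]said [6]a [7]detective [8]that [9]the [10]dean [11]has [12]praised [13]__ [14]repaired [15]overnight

7

The marked gap is inside the relative clause, the direct object of "praised".
Its filler is the head noun "detective" (via "that"), at word 7.
(The other dependency links word 1 to a gap after word 14.)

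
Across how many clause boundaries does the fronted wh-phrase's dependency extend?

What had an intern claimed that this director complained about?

"what" is extracted from the PP object of "complained".
Boundaries crossed, outermost first: [that] — 1 in total.

1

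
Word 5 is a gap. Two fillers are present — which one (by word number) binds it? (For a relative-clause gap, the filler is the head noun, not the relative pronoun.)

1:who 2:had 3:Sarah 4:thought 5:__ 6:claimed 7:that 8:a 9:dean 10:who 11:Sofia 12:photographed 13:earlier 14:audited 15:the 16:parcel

The marked gap is the subject of "claimed".
Its filler is the fronted wh-phrase "who", at word 1.
(The other dependency links word 9 to a gap after word 12.)

1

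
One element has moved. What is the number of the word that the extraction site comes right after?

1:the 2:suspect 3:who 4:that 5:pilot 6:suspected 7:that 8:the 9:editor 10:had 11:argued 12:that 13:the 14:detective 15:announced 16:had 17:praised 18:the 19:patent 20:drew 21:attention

The displaced element is "the suspect" (word 2).
It is linked across 3 clause boundaries (that → that → Ø).
It functions as the subject of "praised", so the gap sits immediately after word 15 ("announced").
Base order: That pilot suspected that the editor had argued that the detective announced the suspect had praised the patent.

15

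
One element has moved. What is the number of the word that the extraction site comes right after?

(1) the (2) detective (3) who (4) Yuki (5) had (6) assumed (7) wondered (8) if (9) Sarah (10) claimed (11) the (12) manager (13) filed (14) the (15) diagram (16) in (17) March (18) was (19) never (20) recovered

6

The displaced element is "the detective" (word 2).
It is linked across 1 clause boundary (Ø).
It functions as the subject of "wondered", so the gap sits immediately after word 6 ("assumed").
Base order: Yuki had assumed the detective wondered if Sarah claimed the manager filed the diagram in March.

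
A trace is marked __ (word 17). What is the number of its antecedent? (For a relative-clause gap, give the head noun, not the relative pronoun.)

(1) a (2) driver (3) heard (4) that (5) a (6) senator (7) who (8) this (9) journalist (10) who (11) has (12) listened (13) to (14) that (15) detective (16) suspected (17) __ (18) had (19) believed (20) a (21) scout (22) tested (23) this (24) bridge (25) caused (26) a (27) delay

The gap at 17 is the subject of "believed", inside a relative clause.
The relative pronoun is "who" (word 7); it is bound by the head noun immediately before it.
Its filler is the head noun "senator", at word 6.

6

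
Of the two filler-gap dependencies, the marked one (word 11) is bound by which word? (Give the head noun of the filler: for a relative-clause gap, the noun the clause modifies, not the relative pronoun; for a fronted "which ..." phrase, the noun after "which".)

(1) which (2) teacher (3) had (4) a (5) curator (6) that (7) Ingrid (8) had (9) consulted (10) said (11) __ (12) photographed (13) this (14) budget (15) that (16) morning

2

The marked gap is the subject of "photographed".
Its filler is the fronted wh-phrase "which teacher", at word 2.
(The other dependency links word 5 to a gap after word 9.)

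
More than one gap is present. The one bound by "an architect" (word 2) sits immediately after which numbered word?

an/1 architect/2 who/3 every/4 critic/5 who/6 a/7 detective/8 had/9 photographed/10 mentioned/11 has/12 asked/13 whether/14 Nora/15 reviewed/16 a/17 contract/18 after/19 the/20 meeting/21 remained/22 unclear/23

11

The displaced element is "an architect" (word 2).
It is linked across 1 clause boundary (Ø).
It functions as the subject of "asked", so the gap sits immediately after word 11 ("mentioned").
Base order: Every critic who a detective had photographed mentioned that an architect has asked whether Nora reviewed a contract after the meeting.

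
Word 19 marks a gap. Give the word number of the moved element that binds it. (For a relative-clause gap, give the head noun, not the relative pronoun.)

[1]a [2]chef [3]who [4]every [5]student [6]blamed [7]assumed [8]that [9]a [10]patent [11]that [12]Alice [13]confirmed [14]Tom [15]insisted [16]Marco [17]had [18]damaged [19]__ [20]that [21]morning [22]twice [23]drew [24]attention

The gap at 19 is the object of "damaged", inside a relative clause.
The relative pronoun is "that" (word 11); it is bound by the head noun immediately before it.
Its filler is the head noun "patent", at word 10.

10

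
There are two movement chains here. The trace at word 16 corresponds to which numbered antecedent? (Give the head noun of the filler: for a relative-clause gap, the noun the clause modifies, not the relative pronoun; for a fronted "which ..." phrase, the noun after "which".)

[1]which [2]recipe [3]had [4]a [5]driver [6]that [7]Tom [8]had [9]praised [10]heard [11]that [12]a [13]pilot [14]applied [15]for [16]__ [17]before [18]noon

The marked gap is the object of the preposition "for" of "applied".
Its filler is the fronted wh-phrase "which recipe", at word 2.
(The other dependency links word 5 to a gap after word 9.)

2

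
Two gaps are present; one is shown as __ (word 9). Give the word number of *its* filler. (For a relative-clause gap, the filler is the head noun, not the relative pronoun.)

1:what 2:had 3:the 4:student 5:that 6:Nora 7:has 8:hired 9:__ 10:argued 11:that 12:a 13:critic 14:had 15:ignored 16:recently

4

The marked gap is inside the relative clause, the direct object of "hired".
Its filler is the head noun "student" (via "that"), at word 4.
(The other dependency links word 1 to a gap after word 15.)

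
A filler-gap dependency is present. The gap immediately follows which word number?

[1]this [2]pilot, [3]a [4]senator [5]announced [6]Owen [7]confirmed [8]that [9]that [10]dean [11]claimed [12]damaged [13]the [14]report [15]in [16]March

The displaced element is "this pilot" (word 2).
It is linked across 3 clause boundaries (Ø → that → Ø).
It functions as the subject of "damaged", so the gap sits immediately after word 11 ("claimed").
Base order: A senator announced Owen confirmed that that dean claimed that this pilot damaged the report in March.

11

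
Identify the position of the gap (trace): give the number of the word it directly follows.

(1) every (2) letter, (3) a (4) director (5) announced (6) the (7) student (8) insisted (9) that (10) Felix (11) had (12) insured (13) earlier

The displaced element is "every letter" (word 2).
It is linked across 2 clause boundaries (Ø → that).
It functions as the direct object of "insured", so the gap sits immediately after word 12 ("insured").
Base order: A director announced the student insisted that Felix had insured every letter earlier.

12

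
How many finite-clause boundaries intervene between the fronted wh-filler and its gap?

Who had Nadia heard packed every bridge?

1

"who" is extracted from the subject of "packed".
Boundaries crossed, outermost first: [Ø] — 1 in total.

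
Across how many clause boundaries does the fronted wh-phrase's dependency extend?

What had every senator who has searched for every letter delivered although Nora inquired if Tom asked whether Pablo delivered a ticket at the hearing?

0

"what" originates inside the matrix clause — no clause boundary is crossed.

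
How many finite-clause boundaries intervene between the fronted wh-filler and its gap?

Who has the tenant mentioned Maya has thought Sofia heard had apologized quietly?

"who" is extracted from the subject of "apologized".
Boundaries crossed, outermost first: [Ø], [Ø], [Ø] — 3 in total.

3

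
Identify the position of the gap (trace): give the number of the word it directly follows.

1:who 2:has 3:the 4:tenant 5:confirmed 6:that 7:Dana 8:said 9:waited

The displaced element is "who" (word 1).
It is linked across 2 clause boundaries (that → Ø).
It functions as the subject of "waited", so the gap sits immediately after word 8 ("said").
Base order: The tenant has confirmed that Dana said who waited.

8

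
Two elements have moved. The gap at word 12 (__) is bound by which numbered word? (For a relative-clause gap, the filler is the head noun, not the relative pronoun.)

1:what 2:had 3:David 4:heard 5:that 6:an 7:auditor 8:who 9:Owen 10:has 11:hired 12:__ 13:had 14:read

7

The marked gap is inside the relative clause, the direct object of "hired".
Its filler is the head noun "auditor" (via "who"), at word 7.
(The other dependency links word 1 to a gap after word 14.)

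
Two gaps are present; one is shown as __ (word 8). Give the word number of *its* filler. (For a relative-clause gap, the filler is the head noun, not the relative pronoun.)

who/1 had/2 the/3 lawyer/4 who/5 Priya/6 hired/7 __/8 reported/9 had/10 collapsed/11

4

The marked gap is inside the relative clause, the direct object of "hired".
Its filler is the head noun "lawyer" (via "who"), at word 4.
(The other dependency links word 1 to a gap after word 9.)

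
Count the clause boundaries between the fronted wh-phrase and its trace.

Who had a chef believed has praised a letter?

1

"who" is extracted from the subject of "praised".
Boundaries crossed, outermost first: [Ø] — 1 in total.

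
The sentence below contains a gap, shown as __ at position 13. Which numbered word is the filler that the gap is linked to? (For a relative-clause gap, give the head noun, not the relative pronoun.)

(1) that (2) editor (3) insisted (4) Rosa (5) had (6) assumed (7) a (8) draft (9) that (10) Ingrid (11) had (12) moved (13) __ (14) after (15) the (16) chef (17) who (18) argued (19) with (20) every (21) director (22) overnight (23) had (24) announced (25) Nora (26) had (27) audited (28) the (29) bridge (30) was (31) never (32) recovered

8

The gap at 13 is the object of "moved", inside a relative clause.
The relative pronoun is "that" (word 9); it is bound by the head noun immediately before it.
Its filler is the head noun "draft", at word 8.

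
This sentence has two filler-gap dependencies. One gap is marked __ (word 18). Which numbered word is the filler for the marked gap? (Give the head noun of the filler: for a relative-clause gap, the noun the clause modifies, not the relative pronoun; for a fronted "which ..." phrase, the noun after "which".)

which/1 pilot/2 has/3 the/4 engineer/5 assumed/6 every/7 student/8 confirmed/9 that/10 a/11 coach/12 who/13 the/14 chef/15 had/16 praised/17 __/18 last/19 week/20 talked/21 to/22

The marked gap is inside the relative clause, the direct object of "praised".
Its filler is the head noun "coach" (via "who"), at word 12.
(The other dependency links word 2 to a gap after word 22.)

12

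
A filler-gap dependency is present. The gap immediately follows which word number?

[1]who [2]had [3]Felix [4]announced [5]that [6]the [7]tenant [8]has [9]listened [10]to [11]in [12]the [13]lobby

The displaced element is "who" (word 1).
It is linked across 1 clause boundary (that).
It functions as the object of the preposition "to" of "listened", so the gap sits immediately after word 10 ("to").
Base order: Felix had announced that the tenant has listened to who in the lobby.

10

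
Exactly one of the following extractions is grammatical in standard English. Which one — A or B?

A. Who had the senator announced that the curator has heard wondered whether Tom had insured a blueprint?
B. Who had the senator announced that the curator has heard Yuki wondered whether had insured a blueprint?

In B, the wh-phrase is extracted from inside a wh-island (introduced by "whether"), which blocks movement.
In A, the extraction path crosses only that-complement boundaries, which are transparent.
So A is grammatical.

A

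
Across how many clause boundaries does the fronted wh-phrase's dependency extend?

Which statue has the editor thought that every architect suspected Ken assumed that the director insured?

"which statue" is extracted from the object of "insured".
Boundaries crossed, outermost first: [that], [Ø], [that] — 3 in total.

3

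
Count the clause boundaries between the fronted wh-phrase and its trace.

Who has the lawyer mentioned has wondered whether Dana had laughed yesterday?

1

"who" is extracted from the subject of "wondered".
Boundaries crossed, outermost first: [Ø] — 1 in total.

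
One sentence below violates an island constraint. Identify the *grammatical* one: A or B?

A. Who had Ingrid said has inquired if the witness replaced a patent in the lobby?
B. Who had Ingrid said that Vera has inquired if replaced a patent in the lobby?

In B, the wh-phrase is extracted from inside a wh-island (introduced by "if"), which blocks movement.
In A, the extraction path crosses only that-complement boundaries, which are transparent.
So A is grammatical.

A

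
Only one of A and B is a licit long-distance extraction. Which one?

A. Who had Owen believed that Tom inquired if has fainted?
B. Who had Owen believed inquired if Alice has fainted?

In A, the wh-phrase is extracted from inside a wh-island (introduced by "if"), which blocks movement.
In B, the extraction path crosses only that-complement boundaries, which are transparent.
So B is grammatical.

B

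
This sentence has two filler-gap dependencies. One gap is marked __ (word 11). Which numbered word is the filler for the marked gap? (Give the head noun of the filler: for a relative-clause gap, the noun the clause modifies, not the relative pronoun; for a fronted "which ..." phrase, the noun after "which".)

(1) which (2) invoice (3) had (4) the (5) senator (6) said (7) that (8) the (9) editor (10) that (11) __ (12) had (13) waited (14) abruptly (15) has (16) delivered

The marked gap is inside the relative clause, the subject of "waited".
Its filler is the head noun "editor" (via "that"), at word 9.
(The other dependency links word 2 to a gap after word 16.)

9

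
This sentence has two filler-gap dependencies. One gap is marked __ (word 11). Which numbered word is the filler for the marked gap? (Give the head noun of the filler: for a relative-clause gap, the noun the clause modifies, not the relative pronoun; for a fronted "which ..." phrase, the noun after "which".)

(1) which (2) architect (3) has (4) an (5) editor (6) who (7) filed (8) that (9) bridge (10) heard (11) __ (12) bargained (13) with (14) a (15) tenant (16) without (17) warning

2

The marked gap is the subject of "bargained".
Its filler is the fronted wh-phrase "which architect", at word 2.
(The other dependency links word 5 to a gap after word 6.)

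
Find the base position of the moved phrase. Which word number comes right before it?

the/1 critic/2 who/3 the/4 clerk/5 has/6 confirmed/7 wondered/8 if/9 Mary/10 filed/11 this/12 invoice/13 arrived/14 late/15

The displaced element is "the critic" (word 2).
It is linked across 1 clause boundary (Ø).
It functions as the subject of "wondered", so the gap sits immediately after word 7 ("confirmed").
Base order: The clerk has confirmed the critic wondered if Mary filed this invoice.

7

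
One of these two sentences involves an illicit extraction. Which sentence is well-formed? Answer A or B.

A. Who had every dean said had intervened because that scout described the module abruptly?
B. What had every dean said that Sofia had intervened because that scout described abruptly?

In B, the wh-phrase is extracted from inside an adjunct island (introduced by "because"), which blocks movement.
In A, the extraction path crosses only that-complement boundaries, which are transparent.
So A is grammatical.

A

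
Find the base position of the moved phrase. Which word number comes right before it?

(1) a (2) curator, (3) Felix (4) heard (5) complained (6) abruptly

The displaced element is "a curator" (word 2).
It is linked across 1 clause boundary (Ø).
It functions as the subject of "complained", so the gap sits immediately after word 4 ("heard").
Base order: Felix heard a curator complained abruptly.

4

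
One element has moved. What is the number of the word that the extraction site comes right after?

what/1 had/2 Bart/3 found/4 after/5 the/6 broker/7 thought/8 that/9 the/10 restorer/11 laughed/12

The displaced element is "what" (word 1).
It functions as the direct object of "found", so the gap sits immediately after word 4 ("found").
Base order: Bart had found what after the broker thought that the restorer laughed.

4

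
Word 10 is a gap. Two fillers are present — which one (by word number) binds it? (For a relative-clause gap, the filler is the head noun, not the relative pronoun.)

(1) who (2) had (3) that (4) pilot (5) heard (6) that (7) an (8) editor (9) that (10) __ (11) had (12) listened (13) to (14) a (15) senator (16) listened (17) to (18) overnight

8

The marked gap is inside the relative clause, the subject of "listened".
Its filler is the head noun "editor" (via "that"), at word 8.
(The other dependency links word 1 to a gap after word 17.)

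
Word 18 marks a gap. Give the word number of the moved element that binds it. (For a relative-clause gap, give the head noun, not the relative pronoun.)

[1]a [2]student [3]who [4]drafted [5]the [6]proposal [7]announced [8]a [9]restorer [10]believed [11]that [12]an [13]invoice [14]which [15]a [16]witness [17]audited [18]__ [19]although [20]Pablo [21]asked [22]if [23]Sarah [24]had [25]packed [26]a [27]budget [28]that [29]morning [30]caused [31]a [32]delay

13

The gap at 18 is the object of "audited", inside a relative clause.
The relative pronoun is "which" (word 14); it is bound by the head noun immediately before it.
Its filler is the head noun "invoice", at word 13.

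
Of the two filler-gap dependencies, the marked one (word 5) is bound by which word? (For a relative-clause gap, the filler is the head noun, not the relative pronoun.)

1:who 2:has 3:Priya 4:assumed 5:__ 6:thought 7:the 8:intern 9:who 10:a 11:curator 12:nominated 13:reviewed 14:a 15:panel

1

The marked gap is the subject of "thought".
Its filler is the fronted wh-phrase "who", at word 1.
(The other dependency links word 8 to a gap after word 12.)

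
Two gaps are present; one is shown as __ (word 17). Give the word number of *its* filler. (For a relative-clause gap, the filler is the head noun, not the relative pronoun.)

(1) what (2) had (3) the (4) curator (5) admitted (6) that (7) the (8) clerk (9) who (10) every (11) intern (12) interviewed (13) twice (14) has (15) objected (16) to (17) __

1

The marked gap is the object of the preposition "to" of "objected".
Its filler is the fronted wh-phrase "what", at word 1.
(The other dependency links word 8 to a gap after word 12.)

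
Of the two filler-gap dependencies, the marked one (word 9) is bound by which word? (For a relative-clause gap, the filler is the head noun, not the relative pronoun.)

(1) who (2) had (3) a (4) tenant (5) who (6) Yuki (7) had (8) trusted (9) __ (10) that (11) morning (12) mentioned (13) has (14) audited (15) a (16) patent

The marked gap is inside the relative clause, the direct object of "trusted".
Its filler is the head noun "tenant" (via "who"), at word 4.
(The other dependency links word 1 to a gap after word 12.)

4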